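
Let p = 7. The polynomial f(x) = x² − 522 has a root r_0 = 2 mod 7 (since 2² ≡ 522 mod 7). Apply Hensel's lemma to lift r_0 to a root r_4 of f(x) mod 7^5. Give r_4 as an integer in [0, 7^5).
r_4 = 15640 (mod 16807)

Hensel's recurrence: r_{i+1} = r_i − f(r_i)·(f′(r_i))^{-1} mod 7^{i+2}, with f′(x) = 2x. Iterate:
  r_0 = 2 (mod 7)
  r_1 = 9 (mod 49)
  r_2 = 205 (mod 343)
  r_3 = 1234 (mod 2401)
  r_4 = 15640 (mod 16807)
Final: r_4 = 15640, and one checks f(r_4) ≡ 0 mod 7^5.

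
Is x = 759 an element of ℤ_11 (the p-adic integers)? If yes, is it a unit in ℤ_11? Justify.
x ∈ ℤ_11 but not a unit; v_11(x) = 1 > 0

ℤ_11 = {x ∈ ℚ_11 : v_11(x) ≥ 0} and ℤ_11^× = {x ∈ ℤ_11 : v_11(x) = 0}. Here v_11(759) = v_11(num) − v_11(den) = 1; compare against these criteria.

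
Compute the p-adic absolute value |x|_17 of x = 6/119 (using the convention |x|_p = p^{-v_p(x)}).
|6/119|_17 = 17

Step 1 — compute v_17(x) by factoring powers of 17 out of the numerator and denominator: v_17(6/119) = -1. Step 2 — apply |x|_p = p^{-v_p(x)} = 17^{1} = 17.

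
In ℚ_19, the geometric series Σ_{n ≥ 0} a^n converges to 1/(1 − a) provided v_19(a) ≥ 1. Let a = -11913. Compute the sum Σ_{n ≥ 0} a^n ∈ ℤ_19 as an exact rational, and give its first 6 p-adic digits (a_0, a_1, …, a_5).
Σ a^n = 1/(1 − a) = 1/11914;  first 6 digits = (1, 0, 5, 17, 5, 0)

v_19(a) = 2 ≥ 1, so the series converges in ℤ_19 to 1/(1 − a) = 1/(1 − (-11913)) = 1/11914. Expand this rational in ℤ_19: compute digits iteratively via d_i = x_i mod 19, x_{i+1} = (x_i − d_i)/19. The first 6 digits are (1, 0, 5, 17, 5, 0).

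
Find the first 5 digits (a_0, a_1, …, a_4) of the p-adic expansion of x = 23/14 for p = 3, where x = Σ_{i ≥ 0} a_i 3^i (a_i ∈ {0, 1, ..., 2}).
(a_0, …, a_4) = (1, 0, 2, 0, 0)

v_3(23/14) = 0 (numerator and denominator both coprime to 3), so x ∈ ℤ_3^×. Compute digits iteratively via a_i = x_i mod 3, x_{i+1} = (x_i − a_i)/3, with x_0 = x:
  x_0 = 23/14;  a_0 = 1;  x_1 = (x_0 − 1)/3 = 3/14
  x_1 = 3/14;  a_1 = 0;  x_2 = (x_1 − 0)/3 = 1/14
  x_2 = 1/14;  a_2 = 2;  x_3 = (x_2 − 2)/3 = -9/14
  x_3 = -9/14;  a_3 = 0;  x_4 = (x_3 − 0)/3 = -3/14
  x_4 = -3/14;  a_4 = 0;  x_5 = (x_4 − 0)/3 = -1/14
Digits: (1, 0, 2, 0, 0).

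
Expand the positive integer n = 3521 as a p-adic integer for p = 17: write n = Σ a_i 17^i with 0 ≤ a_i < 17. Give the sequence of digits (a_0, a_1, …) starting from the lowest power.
(a_0, a_1, …) = (2, 3, 12)

Repeated division by 17 gives the digits low-to-high: 3521 = 2 + 3·17^1 + 12·17^2. Digit sequence: (2, 3, 12).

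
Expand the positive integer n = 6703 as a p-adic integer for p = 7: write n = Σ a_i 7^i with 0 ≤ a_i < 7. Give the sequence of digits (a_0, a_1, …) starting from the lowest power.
(a_0, a_1, …) = (4, 5, 3, 5, 2)

Repeated division by 7 gives the digits low-to-high: 6703 = 4 + 5·7^1 + 3·7^2 + 5·7^3 + 2·7^4. Digit sequence: (4, 5, 3, 5, 2).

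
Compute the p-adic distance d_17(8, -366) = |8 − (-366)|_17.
d_17(8, -366) = 1/17

Step 1 — x − y = 8 − (-366) = 374. Step 2 — v_17(374) = 1 (factor: 374 = (17^1 · 22); the sign does not affect v_p). Step 3 — |x − y|_17 = 17^{-1} = 1/17.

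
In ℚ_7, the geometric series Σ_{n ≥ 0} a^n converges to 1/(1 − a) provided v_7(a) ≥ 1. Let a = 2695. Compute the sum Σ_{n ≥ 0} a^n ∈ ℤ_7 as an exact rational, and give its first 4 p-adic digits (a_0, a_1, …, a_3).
Σ a^n = 1/(1 − a) = -1/2694;  first 4 digits = (1, 0, 6, 0)

v_7(a) = 2 ≥ 1, so the series converges in ℤ_7 to 1/(1 − a) = 1/(1 − 2695) = -1/2694. Expand this rational in ℤ_7: compute digits iteratively via d_i = x_i mod 7, x_{i+1} = (x_i − d_i)/7. The first 4 digits are (1, 0, 6, 0).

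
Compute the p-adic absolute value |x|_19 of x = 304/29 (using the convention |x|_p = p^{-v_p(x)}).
|304/29|_19 = 1/19

Step 1 — compute v_19(x) by factoring powers of 19 out of the numerator and denominator: v_19(304/29) = 1. Step 2 — apply |x|_p = p^{-v_p(x)} = 19^{-1} = 1/19.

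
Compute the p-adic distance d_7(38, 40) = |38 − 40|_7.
d_7(38, 40) = 1

Step 1 — x − y = 38 − 40 = -2. Step 2 — v_7(-2) = 0 (factor: -2 = −(7^0 · 2); the sign does not affect v_p). Step 3 — |x − y|_7 = 7^{0} = 1.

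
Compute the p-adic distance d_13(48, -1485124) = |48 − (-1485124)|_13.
d_13(48, -1485124) = 1/371293

Step 1 — x − y = 48 − (-1485124) = 1485172. Step 2 — v_13(1485172) = 5 (factor: 1485172 = (13^5 · 4); the sign does not affect v_p). Step 3 — |x − y|_13 = 13^{-5} = 1/371293.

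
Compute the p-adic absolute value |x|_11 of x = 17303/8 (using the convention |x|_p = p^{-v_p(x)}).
|17303/8|_11 = 1/1331

Step 1 — compute v_11(x) by factoring powers of 11 out of the numerator and denominator: v_11(17303/8) = 3. Step 2 — apply |x|_p = p^{-v_p(x)} = 11^{-3} = 1/1331.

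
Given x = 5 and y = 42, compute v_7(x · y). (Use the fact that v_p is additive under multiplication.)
v_7(210) = 1

v_p(x) = 0 (factor: 5 = 7^0 · 5); v_p(y) = 1 (factor: 42 = 7^1 · 6). Additivity: v_p(xy) = v_p(x) + v_p(y) = 0 + 1 = 1. (Direct check: xy = 210 = 7^1 · (30).)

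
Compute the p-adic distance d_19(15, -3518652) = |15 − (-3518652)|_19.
d_19(15, -3518652) = 1/130321

Step 1 — x − y = 15 − (-3518652) = 3518667. Step 2 — v_19(3518667) = 4 (factor: 3518667 = (19^4 · 27); the sign does not affect v_p). Step 3 — |x − y|_19 = 19^{-4} = 1/130321.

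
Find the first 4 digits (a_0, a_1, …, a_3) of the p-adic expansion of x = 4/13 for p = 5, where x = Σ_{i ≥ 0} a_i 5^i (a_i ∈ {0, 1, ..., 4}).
(a_0, …, a_3) = (3, 1, 2, 3)

v_5(4/13) = 0 (numerator and denominator both coprime to 5), so x ∈ ℤ_5^×. Compute digits iteratively via a_i = x_i mod 5, x_{i+1} = (x_i − a_i)/5, with x_0 = x:
  x_0 = 4/13;  a_0 = 3;  x_1 = (x_0 − 3)/5 = -7/13
  x_1 = -7/13;  a_1 = 1;  x_2 = (x_1 − 1)/5 = -4/13
  x_2 = -4/13;  a_2 = 2;  x_3 = (x_2 − 2)/5 = -6/13
  x_3 = -6/13;  a_3 = 3;  x_4 = (x_3 − 3)/5 = -9/13
Digits: (3, 1, 2, 3).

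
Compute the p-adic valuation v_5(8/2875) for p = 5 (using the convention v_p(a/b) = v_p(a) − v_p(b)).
v_5(8/2875) = -3

Factor powers of 5 from the numerator and denominator of the reduced fraction: 8 = 5^0 · 8 and 2875 = 5^3 · 23. Apply v_p(a/b) = v_p(a) − v_p(b): v_5(8/2875) = 0 − 3 = -3.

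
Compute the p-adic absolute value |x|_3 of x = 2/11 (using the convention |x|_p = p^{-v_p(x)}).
|2/11|_3 = 1

Step 1 — compute v_3(x) by factoring powers of 3 out of the numerator and denominator: v_3(2/11) = 0. Step 2 — apply |x|_p = p^{-v_p(x)} = 3^{0} = 1.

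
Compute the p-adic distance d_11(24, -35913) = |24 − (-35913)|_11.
d_11(24, -35913) = 1/1331

Step 1 — x − y = 24 − (-35913) = 35937. Step 2 — v_11(35937) = 3 (factor: 35937 = (11^3 · 27); the sign does not affect v_p). Step 3 — |x − y|_11 = 11^{-3} = 1/1331.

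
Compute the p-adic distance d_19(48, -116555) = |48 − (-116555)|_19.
d_19(48, -116555) = 1/6859

Step 1 — x − y = 48 − (-116555) = 116603. Step 2 — v_19(116603) = 3 (factor: 116603 = (19^3 · 17); the sign does not affect v_p). Step 3 — |x − y|_19 = 19^{-3} = 1/6859.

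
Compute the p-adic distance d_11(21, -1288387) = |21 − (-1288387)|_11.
d_11(21, -1288387) = 1/161051

Step 1 — x − y = 21 − (-1288387) = 1288408. Step 2 — v_11(1288408) = 5 (factor: 1288408 = (11^5 · 8); the sign does not affect v_p). Step 3 — |x − y|_11 = 11^{-5} = 1/161051.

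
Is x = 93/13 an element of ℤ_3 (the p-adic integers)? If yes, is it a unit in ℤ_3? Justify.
x ∈ ℤ_3 but not a unit; v_3(x) = 1 > 0

ℤ_3 = {x ∈ ℚ_3 : v_3(x) ≥ 0} and ℤ_3^× = {x ∈ ℤ_3 : v_3(x) = 0}. Here v_3(93/13) = v_3(num) − v_3(den) = 1; compare against these criteria.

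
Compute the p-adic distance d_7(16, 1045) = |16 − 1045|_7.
d_7(16, 1045) = 1/343

Step 1 — x − y = 16 − 1045 = -1029. Step 2 — v_7(-1029) = 3 (factor: -1029 = −(7^3 · 3); the sign does not affect v_p). Step 3 — |x − y|_7 = 7^{-3} = 1/343.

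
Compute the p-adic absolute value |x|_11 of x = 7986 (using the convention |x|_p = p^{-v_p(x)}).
|7986|_11 = 1/1331

Step 1 — compute v_11(x) by factoring powers of 11 out of the numerator and denominator: v_11(7986) = 3. Step 2 — apply |x|_p = p^{-v_p(x)} = 11^{-3} = 1/1331.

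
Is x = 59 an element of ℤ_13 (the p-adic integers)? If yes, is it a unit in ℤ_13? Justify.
x ∈ ℤ_13^× (unit); v_13(x) = 0

ℤ_13 = {x ∈ ℚ_13 : v_13(x) ≥ 0} and ℤ_13^× = {x ∈ ℤ_13 : v_13(x) = 0}. Here v_13(59) = v_13(num) − v_13(den) = 0; compare against these criteria.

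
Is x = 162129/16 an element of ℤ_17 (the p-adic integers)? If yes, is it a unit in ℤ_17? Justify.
x ∈ ℤ_17 but not a unit; v_17(x) = 3 > 0

ℤ_17 = {x ∈ ℚ_17 : v_17(x) ≥ 0} and ℤ_17^× = {x ∈ ℤ_17 : v_17(x) = 0}. Here v_17(162129/16) = v_17(num) − v_17(den) = 3; compare against these criteria.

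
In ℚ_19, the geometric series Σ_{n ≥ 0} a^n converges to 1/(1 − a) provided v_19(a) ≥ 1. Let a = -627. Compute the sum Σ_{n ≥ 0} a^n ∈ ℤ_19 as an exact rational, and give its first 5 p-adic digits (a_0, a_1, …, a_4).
Σ a^n = 1/(1 − a) = 1/628;  first 5 digits = (1, 5, 4, 11, 9)

v_19(a) = 1 ≥ 1, so the series converges in ℤ_19 to 1/(1 − a) = 1/(1 − (-627)) = 1/628. Expand this rational in ℤ_19: compute digits iteratively via d_i = x_i mod 19, x_{i+1} = (x_i − d_i)/19. The first 5 digits are (1, 5, 4, 11, 9).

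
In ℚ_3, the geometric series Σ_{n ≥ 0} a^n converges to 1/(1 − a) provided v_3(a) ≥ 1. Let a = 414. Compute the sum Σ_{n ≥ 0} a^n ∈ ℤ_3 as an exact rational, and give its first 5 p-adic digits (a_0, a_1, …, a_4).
Σ a^n = 1/(1 − a) = -1/413;  first 5 digits = (1, 0, 1, 0, 0)

v_3(a) = 2 ≥ 1, so the series converges in ℤ_3 to 1/(1 − a) = 1/(1 − 414) = -1/413. Expand this rational in ℤ_3: compute digits iteratively via d_i = x_i mod 3, x_{i+1} = (x_i − d_i)/3. The first 5 digits are (1, 0, 1, 0, 0).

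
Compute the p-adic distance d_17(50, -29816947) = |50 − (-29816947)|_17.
d_17(50, -29816947) = 1/1419857

Step 1 — x − y = 50 − (-29816947) = 29816997. Step 2 — v_17(29816997) = 5 (factor: 29816997 = (17^5 · 21); the sign does not affect v_p). Step 3 — |x − y|_17 = 17^{-5} = 1/1419857.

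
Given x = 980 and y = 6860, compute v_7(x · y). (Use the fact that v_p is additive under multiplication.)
v_7(6722800) = 5

v_p(x) = 2 (factor: 980 = 7^2 · 20); v_p(y) = 3 (factor: 6860 = 7^3 · 20). Additivity: v_p(xy) = v_p(x) + v_p(y) = 2 + 3 = 5. (Direct check: xy = 6722800 = 7^5 · (400).)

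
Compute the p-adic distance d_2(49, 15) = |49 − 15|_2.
d_2(49, 15) = 1/2

Step 1 — x − y = 49 − 15 = 34. Step 2 — v_2(34) = 1 (factor: 34 = (2^1 · 17); the sign does not affect v_p). Step 3 — |x − y|_2 = 2^{-1} = 1/2.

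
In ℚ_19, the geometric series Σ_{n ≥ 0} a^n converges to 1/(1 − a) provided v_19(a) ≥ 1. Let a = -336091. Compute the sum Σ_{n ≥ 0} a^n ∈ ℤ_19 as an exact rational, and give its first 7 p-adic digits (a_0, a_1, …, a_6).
Σ a^n = 1/(1 − a) = 1/336092;  first 7 digits = (1, 0, 0, 8, 16, 18, 6)

v_19(a) = 3 ≥ 1, so the series converges in ℤ_19 to 1/(1 − a) = 1/(1 − (-336091)) = 1/336092. Expand this rational in ℤ_19: compute digits iteratively via d_i = x_i mod 19, x_{i+1} = (x_i − d_i)/19. The first 7 digits are (1, 0, 0, 8, 16, 18, 6).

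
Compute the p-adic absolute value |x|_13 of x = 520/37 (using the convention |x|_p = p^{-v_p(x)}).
|520/37|_13 = 1/13

Step 1 — compute v_13(x) by factoring powers of 13 out of the numerator and denominator: v_13(520/37) = 1. Step 2 — apply |x|_p = p^{-v_p(x)} = 13^{-1} = 1/13.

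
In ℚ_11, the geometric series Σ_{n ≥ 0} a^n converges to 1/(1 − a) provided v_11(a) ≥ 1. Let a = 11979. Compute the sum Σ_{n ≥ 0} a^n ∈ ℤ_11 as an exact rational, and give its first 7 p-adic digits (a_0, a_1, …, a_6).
Σ a^n = 1/(1 − a) = -1/11978;  first 7 digits = (1, 0, 0, 9, 0, 0, 4)

v_11(a) = 3 ≥ 1, so the series converges in ℤ_11 to 1/(1 − a) = 1/(1 − 11979) = -1/11978. Expand this rational in ℤ_11: compute digits iteratively via d_i = x_i mod 11, x_{i+1} = (x_i − d_i)/11. The first 7 digits are (1, 0, 0, 9, 0, 0, 4).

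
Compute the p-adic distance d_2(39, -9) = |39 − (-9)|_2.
d_2(39, -9) = 1/16

Step 1 — x − y = 39 − (-9) = 48. Step 2 — v_2(48) = 4 (factor: 48 = (2^4 · 3); the sign does not affect v_p). Step 3 — |x − y|_2 = 2^{-4} = 1/16.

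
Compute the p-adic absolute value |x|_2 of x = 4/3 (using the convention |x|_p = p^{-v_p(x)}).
|4/3|_2 = 1/4

Step 1 — compute v_2(x) by factoring powers of 2 out of the numerator and denominator: v_2(4/3) = 2. Step 2 — apply |x|_p = p^{-v_p(x)} = 2^{-2} = 1/4.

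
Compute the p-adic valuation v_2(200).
v_2(200) = 3

v_2(n) is the largest exponent k such that 2^k divides n. Factor out: 200 = 2^3 · 25. (Sign doesn't affect v_p.) So v_2(200) = 3.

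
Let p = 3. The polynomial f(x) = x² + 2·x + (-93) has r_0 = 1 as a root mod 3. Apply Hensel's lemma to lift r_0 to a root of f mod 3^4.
r_3 = 64 (mod 81)

Hensel: r_{i+1} = r_i − f(r_i)·(f′(r_i))^{-1} mod 3^{i+2}, f′(x) = 2x + 2. Iterate:
  r_0 = 1 (mod 3)
  r_1 = 1 (mod 9)
  r_2 = 10 (mod 27)
  r_3 = 64 (mod 81)
Final: r = 64 satisfies f(r) ≡ 0 mod 3^4.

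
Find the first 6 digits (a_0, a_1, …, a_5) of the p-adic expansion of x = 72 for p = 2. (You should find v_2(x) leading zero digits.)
(a_0, …, a_5) = (0, 0, 0, 1, 0, 0)

v_2(72) = 3, so a_0 = ... = a_2 = 0. Factor out: x = 2^3 · u with u = 9 a unit in ℤ_2. Expand u iteratively via a_{v+i} = u_i mod 2, u_{i+1} = (u_i − a_{v+i})/2:
  u_0 = 9;  a_3 = 1;  u_1 = (u_0 − 1)/2 = 4
  u_1 = 4;  a_4 = 0;  u_2 = (u_1 − 0)/2 = 2
  u_2 = 2;  a_5 = 0;  u_3 = (u_2 − 0)/2 = 1
Digits: (0, 0, 0, 1, 0, 0).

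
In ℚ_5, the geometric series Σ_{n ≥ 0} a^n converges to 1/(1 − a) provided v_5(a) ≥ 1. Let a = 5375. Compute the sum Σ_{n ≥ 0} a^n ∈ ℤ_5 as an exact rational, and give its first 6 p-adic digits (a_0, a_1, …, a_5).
Σ a^n = 1/(1 − a) = -1/5374;  first 6 digits = (1, 0, 0, 3, 3, 1)

v_5(a) = 3 ≥ 1, so the series converges in ℤ_5 to 1/(1 − a) = 1/(1 − 5375) = -1/5374. Expand this rational in ℤ_5: compute digits iteratively via d_i = x_i mod 5, x_{i+1} = (x_i − d_i)/5. The first 6 digits are (1, 0, 0, 3, 3, 1).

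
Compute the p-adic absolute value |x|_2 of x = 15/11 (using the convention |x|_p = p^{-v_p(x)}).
|15/11|_2 = 1

Step 1 — compute v_2(x) by factoring powers of 2 out of the numerator and denominator: v_2(15/11) = 0. Step 2 — apply |x|_p = p^{-v_p(x)} = 2^{0} = 1.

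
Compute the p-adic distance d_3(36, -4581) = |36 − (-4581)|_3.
d_3(36, -4581) = 1/243

Step 1 — x − y = 36 − (-4581) = 4617. Step 2 — v_3(4617) = 5 (factor: 4617 = (3^5 · 19); the sign does not affect v_p). Step 3 — |x − y|_3 = 3^{-5} = 1/243.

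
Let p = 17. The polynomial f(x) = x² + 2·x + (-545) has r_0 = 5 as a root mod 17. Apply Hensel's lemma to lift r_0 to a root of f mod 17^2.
r_1 = 192 (mod 289)

Hensel: r_{i+1} = r_i − f(r_i)·(f′(r_i))^{-1} mod 17^{i+2}, f′(x) = 2x + 2. Iterate:
  r_0 = 5 (mod 17)
  r_1 = 192 (mod 289)
Final: r = 192 satisfies f(r) ≡ 0 mod 17^2.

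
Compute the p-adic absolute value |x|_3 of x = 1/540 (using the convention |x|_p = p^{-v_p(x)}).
|1/540|_3 = 27

Step 1 — compute v_3(x) by factoring powers of 3 out of the numerator and denominator: v_3(1/540) = -3. Step 2 — apply |x|_p = p^{-v_p(x)} = 3^{3} = 27.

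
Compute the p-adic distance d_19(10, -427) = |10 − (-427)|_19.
d_19(10, -427) = 1/19

Step 1 — x − y = 10 − (-427) = 437. Step 2 — v_19(437) = 1 (factor: 437 = (19^1 · 23); the sign does not affect v_p). Step 3 — |x − y|_19 = 19^{-1} = 1/19.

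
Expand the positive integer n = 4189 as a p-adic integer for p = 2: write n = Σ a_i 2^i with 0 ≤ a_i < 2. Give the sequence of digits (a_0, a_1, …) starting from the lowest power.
(a_0, a_1, …) = (1, 0, 1, 1, 1, 0, 1, 0, 0, 0, 0, 0, 1)

Repeated division by 2 gives the digits low-to-high: 4189 = 1 + 1·2^2 + 1·2^3 + 1·2^4 + 1·2^6 + 1·2^12. Digit sequence: (1, 0, 1, 1, 1, 0, 1, 0, 0, 0, 0, 0, 1).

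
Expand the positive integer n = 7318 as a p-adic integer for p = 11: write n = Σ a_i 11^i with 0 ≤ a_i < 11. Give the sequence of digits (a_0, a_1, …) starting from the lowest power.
(a_0, a_1, …) = (3, 5, 5, 5)

Repeated division by 11 gives the digits low-to-high: 7318 = 3 + 5·11^1 + 5·11^2 + 5·11^3. Digit sequence: (3, 5, 5, 5).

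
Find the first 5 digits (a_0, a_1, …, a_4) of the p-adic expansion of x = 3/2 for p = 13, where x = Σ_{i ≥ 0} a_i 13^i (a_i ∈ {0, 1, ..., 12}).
(a_0, …, a_4) = (8, 6, 6, 6, 6)

v_13(3/2) = 0 (numerator and denominator both coprime to 13), so x ∈ ℤ_13^×. Compute digits iteratively via a_i = x_i mod 13, x_{i+1} = (x_i − a_i)/13, with x_0 = x:
  x_0 = 3/2;  a_0 = 8;  x_1 = (x_0 − 8)/13 = -1/2
  x_1 = -1/2;  a_1 = 6;  x_2 = (x_1 − 6)/13 = -1/2
  x_2 = -1/2;  a_2 = 6;  x_3 = (x_2 − 6)/13 = -1/2
  x_3 = -1/2;  a_3 = 6;  x_4 = (x_3 − 6)/13 = -1/2
  x_4 = -1/2;  a_4 = 6;  x_5 = (x_4 − 6)/13 = -1/2
Digits: (8, 6, 6, 6, 6).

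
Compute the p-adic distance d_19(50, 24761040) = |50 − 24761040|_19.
d_19(50, 24761040) = 1/2476099

Step 1 — x − y = 50 − 24761040 = -24760990. Step 2 — v_19(-24760990) = 5 (factor: -24760990 = −(19^5 · 10); the sign does not affect v_p). Step 3 — |x − y|_19 = 19^{-5} = 1/2476099.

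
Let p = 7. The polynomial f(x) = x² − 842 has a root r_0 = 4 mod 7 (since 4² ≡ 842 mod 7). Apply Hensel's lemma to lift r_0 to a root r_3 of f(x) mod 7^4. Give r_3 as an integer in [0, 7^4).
r_3 = 1859 (mod 2401)

Hensel's recurrence: r_{i+1} = r_i − f(r_i)·(f′(r_i))^{-1} mod 7^{i+2}, with f′(x) = 2x. Iterate:
  r_0 = 4 (mod 7)
  r_1 = 46 (mod 49)
  r_2 = 144 (mod 343)
  r_3 = 1859 (mod 2401)
Final: r_3 = 1859, and one checks f(r_3) ≡ 0 mod 7^4.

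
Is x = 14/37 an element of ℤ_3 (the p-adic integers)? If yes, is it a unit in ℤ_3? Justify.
x ∈ ℤ_3^× (unit); v_3(x) = 0

ℤ_3 = {x ∈ ℚ_3 : v_3(x) ≥ 0} and ℤ_3^× = {x ∈ ℤ_3 : v_3(x) = 0}. Here v_3(14/37) = v_3(num) − v_3(den) = 0; compare against these criteria.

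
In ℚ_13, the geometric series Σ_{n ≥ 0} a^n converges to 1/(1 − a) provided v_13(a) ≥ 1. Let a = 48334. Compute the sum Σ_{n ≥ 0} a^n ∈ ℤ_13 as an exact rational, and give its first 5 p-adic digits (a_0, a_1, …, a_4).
Σ a^n = 1/(1 − a) = -1/48333;  first 5 digits = (1, 0, 0, 9, 1)

v_13(a) = 3 ≥ 1, so the series converges in ℤ_13 to 1/(1 − a) = 1/(1 − 48334) = -1/48333. Expand this rational in ℤ_13: compute digits iteratively via d_i = x_i mod 13, x_{i+1} = (x_i − d_i)/13. The first 5 digits are (1, 0, 0, 9, 1).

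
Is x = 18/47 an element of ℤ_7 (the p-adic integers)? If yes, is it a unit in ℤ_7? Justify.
x ∈ ℤ_7^× (unit); v_7(x) = 0

ℤ_7 = {x ∈ ℚ_7 : v_7(x) ≥ 0} and ℤ_7^× = {x ∈ ℤ_7 : v_7(x) = 0}. Here v_7(18/47) = v_7(num) − v_7(den) = 0; compare against these criteria.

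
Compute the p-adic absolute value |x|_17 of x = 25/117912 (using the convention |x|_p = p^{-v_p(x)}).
|25/117912|_17 = 4913

Step 1 — compute v_17(x) by factoring powers of 17 out of the numerator and denominator: v_17(25/117912) = -3. Step 2 — apply |x|_p = p^{-v_p(x)} = 17^{3} = 4913.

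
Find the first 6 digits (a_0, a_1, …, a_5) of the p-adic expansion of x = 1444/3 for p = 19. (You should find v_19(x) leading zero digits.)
(a_0, …, a_5) = (0, 0, 14, 12, 12, 12)

v_19(1444/3) = 2, so a_0 = ... = a_1 = 0. Factor out: x = 19^2 · u with u = 4/3 a unit in ℤ_19. Expand u iteratively via a_{v+i} = u_i mod 19, u_{i+1} = (u_i − a_{v+i})/19:
  u_0 = 4/3;  a_2 = 14;  u_1 = (u_0 − 14)/19 = -2/3
  u_1 = -2/3;  a_3 = 12;  u_2 = (u_1 − 12)/19 = -2/3
  u_2 = -2/3;  a_4 = 12;  u_3 = (u_2 − 12)/19 = -2/3
  u_3 = -2/3;  a_5 = 12;  u_4 = (u_3 − 12)/19 = -2/3
Digits: (0, 0, 14, 12, 12, 12).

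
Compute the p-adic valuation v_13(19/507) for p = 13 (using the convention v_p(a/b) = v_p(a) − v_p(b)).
v_13(19/507) = -2

Factor powers of 13 from the numerator and denominator of the reduced fraction: 19 = 13^0 · 19 and 507 = 13^2 · 3. Apply v_p(a/b) = v_p(a) − v_p(b): v_13(19/507) = 0 − 2 = -2.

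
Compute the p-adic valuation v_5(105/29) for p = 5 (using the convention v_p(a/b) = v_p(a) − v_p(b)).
v_5(105/29) = 1

Factor powers of 5 from the numerator and denominator of the reduced fraction: 105 = 5^1 · 21 and 29 = 5^0 · 29. Apply v_p(a/b) = v_p(a) − v_p(b): v_5(105/29) = 1 − 0 = 1.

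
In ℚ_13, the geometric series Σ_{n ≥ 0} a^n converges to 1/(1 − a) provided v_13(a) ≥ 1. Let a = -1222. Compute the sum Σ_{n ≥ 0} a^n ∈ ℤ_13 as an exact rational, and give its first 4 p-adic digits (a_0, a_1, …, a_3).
Σ a^n = 1/(1 − a) = 1/1223;  first 4 digits = (1, 10, 1, 2)

v_13(a) = 1 ≥ 1, so the series converges in ℤ_13 to 1/(1 − a) = 1/(1 − (-1222)) = 1/1223. Expand this rational in ℤ_13: compute digits iteratively via d_i = x_i mod 13, x_{i+1} = (x_i − d_i)/13. The first 4 digits are (1, 10, 1, 2).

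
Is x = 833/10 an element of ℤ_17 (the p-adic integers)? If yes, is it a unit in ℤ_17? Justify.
x ∈ ℤ_17 but not a unit; v_17(x) = 1 > 0

ℤ_17 = {x ∈ ℚ_17 : v_17(x) ≥ 0} and ℤ_17^× = {x ∈ ℤ_17 : v_17(x) = 0}. Here v_17(833/10) = v_17(num) − v_17(den) = 1; compare against these criteria.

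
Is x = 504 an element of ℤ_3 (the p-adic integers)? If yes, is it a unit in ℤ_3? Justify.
x ∈ ℤ_3 but not a unit; v_3(x) = 2 > 0

ℤ_3 = {x ∈ ℚ_3 : v_3(x) ≥ 0} and ℤ_3^× = {x ∈ ℤ_3 : v_3(x) = 0}. Here v_3(504) = v_3(num) − v_3(den) = 2; compare against these criteria.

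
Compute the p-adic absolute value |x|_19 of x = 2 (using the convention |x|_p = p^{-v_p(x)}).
|2|_19 = 1

Step 1 — compute v_19(x) by factoring powers of 19 out of the numerator and denominator: v_19(2) = 0. Step 2 — apply |x|_p = p^{-v_p(x)} = 19^{0} = 1.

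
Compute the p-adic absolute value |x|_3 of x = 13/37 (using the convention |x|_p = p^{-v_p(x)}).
|13/37|_3 = 1

Step 1 — compute v_3(x) by factoring powers of 3 out of the numerator and denominator: v_3(13/37) = 0. Step 2 — apply |x|_p = p^{-v_p(x)} = 3^{0} = 1.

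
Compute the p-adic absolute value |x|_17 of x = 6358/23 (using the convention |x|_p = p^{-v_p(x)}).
|6358/23|_17 = 1/289

Step 1 — compute v_17(x) by factoring powers of 17 out of the numerator and denominator: v_17(6358/23) = 2. Step 2 — apply |x|_p = p^{-v_p(x)} = 17^{-2} = 1/289.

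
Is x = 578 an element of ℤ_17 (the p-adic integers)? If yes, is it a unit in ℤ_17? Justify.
x ∈ ℤ_17 but not a unit; v_17(x) = 2 > 0

ℤ_17 = {x ∈ ℚ_17 : v_17(x) ≥ 0} and ℤ_17^× = {x ∈ ℤ_17 : v_17(x) = 0}. Here v_17(578) = v_17(num) − v_17(den) = 2; compare against these criteria.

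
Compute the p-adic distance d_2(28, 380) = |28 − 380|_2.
d_2(28, 380) = 1/32

Step 1 — x − y = 28 − 380 = -352. Step 2 — v_2(-352) = 5 (factor: -352 = −(2^5 · 11); the sign does not affect v_p). Step 3 — |x − y|_2 = 2^{-5} = 1/32.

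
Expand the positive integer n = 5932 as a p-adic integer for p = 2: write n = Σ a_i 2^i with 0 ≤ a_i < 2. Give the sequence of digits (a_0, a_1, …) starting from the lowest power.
(a_0, a_1, …) = (0, 0, 1, 1, 0, 1, 0, 0, 1, 1, 1, 0, 1)

Repeated division by 2 gives the digits low-to-high: 5932 = 1·2^2 + 1·2^3 + 1·2^5 + 1·2^8 + 1·2^9 + 1·2^10 + 1·2^12. Digit sequence: (0, 0, 1, 1, 0, 1, 0, 0, 1, 1, 1, 0, 1).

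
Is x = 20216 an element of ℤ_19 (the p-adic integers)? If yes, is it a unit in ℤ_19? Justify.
x ∈ ℤ_19 but not a unit; v_19(x) = 2 > 0

ℤ_19 = {x ∈ ℚ_19 : v_19(x) ≥ 0} and ℤ_19^× = {x ∈ ℤ_19 : v_19(x) = 0}. Here v_19(20216) = v_19(num) − v_19(den) = 2; compare against these criteria.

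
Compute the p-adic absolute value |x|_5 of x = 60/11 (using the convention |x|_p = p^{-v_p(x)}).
|60/11|_5 = 1/5

Step 1 — compute v_5(x) by factoring powers of 5 out of the numerator and denominator: v_5(60/11) = 1. Step 2 — apply |x|_p = p^{-v_p(x)} = 5^{-1} = 1/5.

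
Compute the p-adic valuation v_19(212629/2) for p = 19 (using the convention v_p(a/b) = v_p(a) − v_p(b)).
v_19(212629/2) = 3

Factor powers of 19 from the numerator and denominator of the reduced fraction: 212629 = 19^3 · 31 and 2 = 19^0 · 2. Apply v_p(a/b) = v_p(a) − v_p(b): v_19(212629/2) = 3 − 0 = 3.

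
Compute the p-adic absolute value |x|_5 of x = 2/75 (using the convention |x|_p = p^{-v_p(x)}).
|2/75|_5 = 25

Step 1 — compute v_5(x) by factoring powers of 5 out of the numerator and denominator: v_5(2/75) = -2. Step 2 — apply |x|_p = p^{-v_p(x)} = 5^{2} = 25.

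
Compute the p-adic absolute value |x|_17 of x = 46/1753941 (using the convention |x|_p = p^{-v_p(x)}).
|46/1753941|_17 = 83521

Step 1 — compute v_17(x) by factoring powers of 17 out of the numerator and denominator: v_17(46/1753941) = -4. Step 2 — apply |x|_p = p^{-v_p(x)} = 17^{4} = 83521.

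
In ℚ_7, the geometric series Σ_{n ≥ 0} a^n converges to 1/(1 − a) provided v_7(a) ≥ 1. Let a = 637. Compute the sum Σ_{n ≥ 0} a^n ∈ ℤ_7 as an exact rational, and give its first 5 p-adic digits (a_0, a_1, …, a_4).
Σ a^n = 1/(1 − a) = -1/636;  first 5 digits = (1, 0, 6, 1, 1)

v_7(a) = 2 ≥ 1, so the series converges in ℤ_7 to 1/(1 − a) = 1/(1 − 637) = -1/636. Expand this rational in ℤ_7: compute digits iteratively via d_i = x_i mod 7, x_{i+1} = (x_i − d_i)/7. The first 5 digits are (1, 0, 6, 1, 1).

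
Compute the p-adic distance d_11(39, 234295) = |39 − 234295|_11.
d_11(39, 234295) = 1/14641

Step 1 — x − y = 39 − 234295 = -234256. Step 2 — v_11(-234256) = 4 (factor: -234256 = −(11^4 · 16); the sign does not affect v_p). Step 3 — |x − y|_11 = 11^{-4} = 1/14641.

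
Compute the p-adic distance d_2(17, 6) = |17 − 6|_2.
d_2(17, 6) = 1

Step 1 — x − y = 17 − 6 = 11. Step 2 — v_2(11) = 0 (factor: 11 = (2^0 · 11); the sign does not affect v_p). Step 3 — |x − y|_2 = 2^{0} = 1.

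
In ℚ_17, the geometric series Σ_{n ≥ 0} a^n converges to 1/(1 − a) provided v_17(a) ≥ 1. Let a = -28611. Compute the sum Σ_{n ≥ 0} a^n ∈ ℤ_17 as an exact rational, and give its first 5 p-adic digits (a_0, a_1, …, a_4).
Σ a^n = 1/(1 − a) = 1/28612;  first 5 digits = (1, 0, 3, 11, 8)

v_17(a) = 2 ≥ 1, so the series converges in ℤ_17 to 1/(1 − a) = 1/(1 − (-28611)) = 1/28612. Expand this rational in ℤ_17: compute digits iteratively via d_i = x_i mod 17, x_{i+1} = (x_i − d_i)/17. The first 5 digits are (1, 0, 3, 11, 8).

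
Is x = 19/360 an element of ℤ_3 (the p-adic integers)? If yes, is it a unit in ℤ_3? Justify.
x ∉ ℤ_3 (v_3(x) = -2 < 0)

ℤ_3 = {x ∈ ℚ_3 : v_3(x) ≥ 0} and ℤ_3^× = {x ∈ ℤ_3 : v_3(x) = 0}. Here v_3(19/360) = v_3(num) − v_3(den) = -2; compare against these criteria.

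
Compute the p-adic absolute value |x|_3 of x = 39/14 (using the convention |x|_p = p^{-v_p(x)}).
|39/14|_3 = 1/3

Step 1 — compute v_3(x) by factoring powers of 3 out of the numerator and denominator: v_3(39/14) = 1. Step 2 — apply |x|_p = p^{-v_p(x)} = 3^{-1} = 1/3.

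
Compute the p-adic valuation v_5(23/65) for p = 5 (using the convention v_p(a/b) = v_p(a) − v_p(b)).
v_5(23/65) = -1

Factor powers of 5 from the numerator and denominator of the reduced fraction: 23 = 5^0 · 23 and 65 = 5^1 · 13. Apply v_p(a/b) = v_p(a) − v_p(b): v_5(23/65) = 0 − 1 = -1.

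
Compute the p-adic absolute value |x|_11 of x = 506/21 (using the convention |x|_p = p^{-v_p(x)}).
|506/21|_11 = 1/11

Step 1 — compute v_11(x) by factoring powers of 11 out of the numerator and denominator: v_11(506/21) = 1. Step 2 — apply |x|_p = p^{-v_p(x)} = 11^{-1} = 1/11.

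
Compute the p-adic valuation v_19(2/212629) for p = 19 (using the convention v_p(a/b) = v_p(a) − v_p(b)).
v_19(2/212629) = -3

Factor powers of 19 from the numerator and denominator of the reduced fraction: 2 = 19^0 · 2 and 212629 = 19^3 · 31. Apply v_p(a/b) = v_p(a) − v_p(b): v_19(2/212629) = 0 − 3 = -3.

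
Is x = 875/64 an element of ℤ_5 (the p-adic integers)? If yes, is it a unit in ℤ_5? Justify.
x ∈ ℤ_5 but not a unit; v_5(x) = 3 > 0

ℤ_5 = {x ∈ ℚ_5 : v_5(x) ≥ 0} and ℤ_5^× = {x ∈ ℤ_5 : v_5(x) = 0}. Here v_5(875/64) = v_5(num) − v_5(den) = 3; compare against these criteria.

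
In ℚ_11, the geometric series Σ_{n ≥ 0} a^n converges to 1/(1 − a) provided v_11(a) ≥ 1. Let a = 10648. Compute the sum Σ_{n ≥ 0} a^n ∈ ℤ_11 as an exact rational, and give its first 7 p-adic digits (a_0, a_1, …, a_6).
Σ a^n = 1/(1 − a) = -1/10647;  first 7 digits = (1, 0, 0, 8, 0, 0, 9)

v_11(a) = 3 ≥ 1, so the series converges in ℤ_11 to 1/(1 − a) = 1/(1 − 10648) = -1/10647. Expand this rational in ℤ_11: compute digits iteratively via d_i = x_i mod 11, x_{i+1} = (x_i − d_i)/11. The first 7 digits are (1, 0, 0, 8, 0, 0, 9).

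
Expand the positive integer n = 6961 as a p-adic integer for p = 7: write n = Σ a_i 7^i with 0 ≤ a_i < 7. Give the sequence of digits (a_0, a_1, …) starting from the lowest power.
(a_0, a_1, …) = (3, 0, 2, 6, 2)

Repeated division by 7 gives the digits low-to-high: 6961 = 3 + 2·7^2 + 6·7^3 + 2·7^4. Digit sequence: (3, 0, 2, 6, 2).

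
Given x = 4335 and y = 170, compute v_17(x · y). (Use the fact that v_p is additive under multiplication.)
v_17(736950) = 3

v_p(x) = 2 (factor: 4335 = 17^2 · 15); v_p(y) = 1 (factor: 170 = 17^1 · 10). Additivity: v_p(xy) = v_p(x) + v_p(y) = 2 + 1 = 3. (Direct check: xy = 736950 = 17^3 · (150).)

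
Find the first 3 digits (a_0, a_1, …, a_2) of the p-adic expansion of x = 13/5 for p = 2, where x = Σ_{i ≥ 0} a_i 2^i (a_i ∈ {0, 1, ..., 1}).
(a_0, …, a_2) = (1, 0, 0)

v_2(13/5) = 0 (numerator and denominator both coprime to 2), so x ∈ ℤ_2^×. Compute digits iteratively via a_i = x_i mod 2, x_{i+1} = (x_i − a_i)/2, with x_0 = x:
  x_0 = 13/5;  a_0 = 1;  x_1 = (x_0 − 1)/2 = 4/5
  x_1 = 4/5;  a_1 = 0;  x_2 = (x_1 − 0)/2 = 2/5
  x_2 = 2/5;  a_2 = 0;  x_3 = (x_2 − 0)/2 = 1/5
Digits: (1, 0, 0).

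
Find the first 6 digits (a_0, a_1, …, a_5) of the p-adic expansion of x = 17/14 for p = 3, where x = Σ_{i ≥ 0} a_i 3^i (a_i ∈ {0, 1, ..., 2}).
(a_0, …, a_5) = (1, 2, 0, 0, 1, 2)

v_3(17/14) = 0 (numerator and denominator both coprime to 3), so x ∈ ℤ_3^×. Compute digits iteratively via a_i = x_i mod 3, x_{i+1} = (x_i − a_i)/3, with x_0 = x:
  x_0 = 17/14;  a_0 = 1;  x_1 = (x_0 − 1)/3 = 1/14
  x_1 = 1/14;  a_1 = 2;  x_2 = (x_1 − 2)/3 = -9/14
  x_2 = -9/14;  a_2 = 0;  x_3 = (x_2 − 0)/3 = -3/14
  x_3 = -3/14;  a_3 = 0;  x_4 = (x_3 − 0)/3 = -1/14
  x_4 = -1/14;  a_4 = 1;  x_5 = (x_4 − 1)/3 = -5/14
  x_5 = -5/14;  a_5 = 2;  x_6 = (x_5 − 2)/3 = -11/14
Digits: (1, 2, 0, 0, 1, 2).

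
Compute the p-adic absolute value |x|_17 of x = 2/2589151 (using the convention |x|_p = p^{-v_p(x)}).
|2/2589151|_17 = 83521

Step 1 — compute v_17(x) by factoring powers of 17 out of the numerator and denominator: v_17(2/2589151) = -4. Step 2 — apply |x|_p = p^{-v_p(x)} = 17^{4} = 83521.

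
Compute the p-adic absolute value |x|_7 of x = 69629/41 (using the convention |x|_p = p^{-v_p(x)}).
|69629/41|_7 = 1/2401

Step 1 — compute v_7(x) by factoring powers of 7 out of the numerator and denominator: v_7(69629/41) = 4. Step 2 — apply |x|_p = p^{-v_p(x)} = 7^{-4} = 1/2401.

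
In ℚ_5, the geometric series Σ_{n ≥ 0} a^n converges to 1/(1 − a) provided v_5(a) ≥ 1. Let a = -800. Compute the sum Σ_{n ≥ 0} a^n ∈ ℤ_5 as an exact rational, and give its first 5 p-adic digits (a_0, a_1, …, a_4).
Σ a^n = 1/(1 − a) = 1/801;  first 5 digits = (1, 0, 3, 3, 2)

v_5(a) = 2 ≥ 1, so the series converges in ℤ_5 to 1/(1 − a) = 1/(1 − (-800)) = 1/801. Expand this rational in ℤ_5: compute digits iteratively via d_i = x_i mod 5, x_{i+1} = (x_i − d_i)/5. The first 5 digits are (1, 0, 3, 3, 2).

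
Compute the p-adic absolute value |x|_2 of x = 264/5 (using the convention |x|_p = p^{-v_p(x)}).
|264/5|_2 = 1/8

Step 1 — compute v_2(x) by factoring powers of 2 out of the numerator and denominator: v_2(264/5) = 3. Step 2 — apply |x|_p = p^{-v_p(x)} = 2^{-3} = 1/8.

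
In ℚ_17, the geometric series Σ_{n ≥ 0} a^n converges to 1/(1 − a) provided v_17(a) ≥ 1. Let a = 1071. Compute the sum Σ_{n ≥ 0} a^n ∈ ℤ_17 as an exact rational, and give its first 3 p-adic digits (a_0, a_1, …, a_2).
Σ a^n = 1/(1 − a) = -1/1070;  first 3 digits = (1, 12, 11)

v_17(a) = 1 ≥ 1, so the series converges in ℤ_17 to 1/(1 − a) = 1/(1 − 1071) = -1/1070. Expand this rational in ℤ_17: compute digits iteratively via d_i = x_i mod 17, x_{i+1} = (x_i − d_i)/17. The first 3 digits are (1, 12, 11).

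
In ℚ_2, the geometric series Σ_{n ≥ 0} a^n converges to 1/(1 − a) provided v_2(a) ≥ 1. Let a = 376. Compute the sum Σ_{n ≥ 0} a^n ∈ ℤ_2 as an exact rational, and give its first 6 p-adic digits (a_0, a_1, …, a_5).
Σ a^n = 1/(1 − a) = -1/375;  first 6 digits = (1, 0, 0, 1, 1, 1)

v_2(a) = 3 ≥ 1, so the series converges in ℤ_2 to 1/(1 − a) = 1/(1 − 376) = -1/375. Expand this rational in ℤ_2: compute digits iteratively via d_i = x_i mod 2, x_{i+1} = (x_i − d_i)/2. The first 6 digits are (1, 0, 0, 1, 1, 1).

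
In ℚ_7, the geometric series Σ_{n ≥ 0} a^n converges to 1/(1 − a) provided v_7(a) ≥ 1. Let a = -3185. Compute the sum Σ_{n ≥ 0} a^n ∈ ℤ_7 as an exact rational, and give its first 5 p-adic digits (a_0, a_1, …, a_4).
Σ a^n = 1/(1 − a) = 1/3186;  first 5 digits = (1, 0, 5, 4, 2)

v_7(a) = 2 ≥ 1, so the series converges in ℤ_7 to 1/(1 − a) = 1/(1 − (-3185)) = 1/3186. Expand this rational in ℤ_7: compute digits iteratively via d_i = x_i mod 7, x_{i+1} = (x_i − d_i)/7. The first 5 digits are (1, 0, 5, 4, 2).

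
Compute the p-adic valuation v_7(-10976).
v_7(-10976) = 3

v_7(n) is the largest exponent k such that 7^k divides n. Factor out: -10976 = -7^3 · 32. (Sign doesn't affect v_p.) So v_7(-10976) = 3.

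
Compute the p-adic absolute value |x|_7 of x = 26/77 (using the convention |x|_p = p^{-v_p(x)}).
|26/77|_7 = 7

Step 1 — compute v_7(x) by factoring powers of 7 out of the numerator and denominator: v_7(26/77) = -1. Step 2 — apply |x|_p = p^{-v_p(x)} = 7^{1} = 7.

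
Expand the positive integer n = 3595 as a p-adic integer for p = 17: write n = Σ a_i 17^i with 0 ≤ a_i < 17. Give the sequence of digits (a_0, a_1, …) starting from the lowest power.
(a_0, a_1, …) = (8, 7, 12)

Repeated division by 17 gives the digits low-to-high: 3595 = 8 + 7·17^1 + 12·17^2. Digit sequence: (8, 7, 12).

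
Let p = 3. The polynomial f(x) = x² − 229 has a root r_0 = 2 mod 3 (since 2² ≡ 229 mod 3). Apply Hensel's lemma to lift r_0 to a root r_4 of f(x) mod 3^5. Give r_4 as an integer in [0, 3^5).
r_4 = 38 (mod 243)

Hensel's recurrence: r_{i+1} = r_i − f(r_i)·(f′(r_i))^{-1} mod 3^{i+2}, with f′(x) = 2x. Iterate:
  r_0 = 2 (mod 3)
  r_1 = 2 (mod 9)
  r_2 = 11 (mod 27)
  r_3 = 38 (mod 81)
  r_4 = 38 (mod 243)
Final: r_4 = 38, and one checks f(r_4) ≡ 0 mod 3^5.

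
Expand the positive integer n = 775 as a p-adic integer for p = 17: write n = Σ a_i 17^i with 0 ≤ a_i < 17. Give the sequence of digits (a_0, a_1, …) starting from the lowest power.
(a_0, a_1, …) = (10, 11, 2)

Repeated division by 17 gives the digits low-to-high: 775 = 10 + 11·17^1 + 2·17^2. Digit sequence: (10, 11, 2).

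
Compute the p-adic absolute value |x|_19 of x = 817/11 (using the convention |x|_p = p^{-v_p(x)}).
|817/11|_19 = 1/19

Step 1 — compute v_19(x) by factoring powers of 19 out of the numerator and denominator: v_19(817/11) = 1. Step 2 — apply |x|_p = p^{-v_p(x)} = 19^{-1} = 1/19.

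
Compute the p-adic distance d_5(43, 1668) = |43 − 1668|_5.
d_5(43, 1668) = 1/125

Step 1 — x − y = 43 − 1668 = -1625. Step 2 — v_5(-1625) = 3 (factor: -1625 = −(5^3 · 13); the sign does not affect v_p). Step 3 — |x − y|_5 = 5^{-3} = 1/125.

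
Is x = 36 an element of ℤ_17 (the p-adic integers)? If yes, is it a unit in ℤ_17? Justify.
x ∈ ℤ_17^× (unit); v_17(x) = 0

ℤ_17 = {x ∈ ℚ_17 : v_17(x) ≥ 0} and ℤ_17^× = {x ∈ ℤ_17 : v_17(x) = 0}. Here v_17(36) = v_17(num) − v_17(den) = 0; compare against these criteria.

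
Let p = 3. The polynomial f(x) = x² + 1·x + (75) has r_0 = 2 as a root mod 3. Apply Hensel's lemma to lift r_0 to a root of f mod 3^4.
r_3 = 2 (mod 81)

Hensel: r_{i+1} = r_i − f(r_i)·(f′(r_i))^{-1} mod 3^{i+2}, f′(x) = 2x + 1. Iterate:
  r_0 = 2 (mod 3)
  r_1 = 2 (mod 9)
  r_2 = 2 (mod 27)
  r_3 = 2 (mod 81)
Final: r = 2 satisfies f(r) ≡ 0 mod 3^4.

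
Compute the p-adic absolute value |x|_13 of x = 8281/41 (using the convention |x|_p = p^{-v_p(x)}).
|8281/41|_13 = 1/169

Step 1 — compute v_13(x) by factoring powers of 13 out of the numerator and denominator: v_13(8281/41) = 2. Step 2 — apply |x|_p = p^{-v_p(x)} = 13^{-2} = 1/169.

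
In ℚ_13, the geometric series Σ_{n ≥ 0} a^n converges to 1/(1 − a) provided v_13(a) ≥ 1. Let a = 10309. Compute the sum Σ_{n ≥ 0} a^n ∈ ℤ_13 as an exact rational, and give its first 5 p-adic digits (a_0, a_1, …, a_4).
Σ a^n = 1/(1 − a) = -1/10308;  first 5 digits = (1, 0, 9, 4, 3)

v_13(a) = 2 ≥ 1, so the series converges in ℤ_13 to 1/(1 − a) = 1/(1 − 10309) = -1/10308. Expand this rational in ℤ_13: compute digits iteratively via d_i = x_i mod 13, x_{i+1} = (x_i − d_i)/13. The first 5 digits are (1, 0, 9, 4, 3).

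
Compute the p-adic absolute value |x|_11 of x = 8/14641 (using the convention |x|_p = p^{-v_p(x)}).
|8/14641|_11 = 14641

Step 1 — compute v_11(x) by factoring powers of 11 out of the numerator and denominator: v_11(8/14641) = -4. Step 2 — apply |x|_p = p^{-v_p(x)} = 11^{4} = 14641.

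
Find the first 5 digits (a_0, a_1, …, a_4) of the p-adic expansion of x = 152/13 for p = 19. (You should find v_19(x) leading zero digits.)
(a_0, …, a_4) = (0, 5, 10, 17, 2)

v_19(152/13) = 1, so a_0 = ... = a_0 = 0. Factor out: x = 19^1 · u with u = 8/13 a unit in ℤ_19. Expand u iteratively via a_{v+i} = u_i mod 19, u_{i+1} = (u_i − a_{v+i})/19:
  u_0 = 8/13;  a_1 = 5;  u_1 = (u_0 − 5)/19 = -3/13
  u_1 = -3/13;  a_2 = 10;  u_2 = (u_1 − 10)/19 = -7/13
  u_2 = -7/13;  a_3 = 17;  u_3 = (u_2 − 17)/19 = -12/13
  u_3 = -12/13;  a_4 = 2;  u_4 = (u_3 − 2)/19 = -2/13
Digits: (0, 5, 10, 17, 2).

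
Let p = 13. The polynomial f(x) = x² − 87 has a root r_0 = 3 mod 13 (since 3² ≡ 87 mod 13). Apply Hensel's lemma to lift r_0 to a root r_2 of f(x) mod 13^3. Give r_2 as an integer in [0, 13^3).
r_2 = 354 (mod 2197)

Hensel's recurrence: r_{i+1} = r_i − f(r_i)·(f′(r_i))^{-1} mod 13^{i+2}, with f′(x) = 2x. Iterate:
  r_0 = 3 (mod 13)
  r_1 = 16 (mod 169)
  r_2 = 354 (mod 2197)
Final: r_2 = 354, and one checks f(r_2) ≡ 0 mod 13^3.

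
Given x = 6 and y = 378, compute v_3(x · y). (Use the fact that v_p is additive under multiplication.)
v_3(2268) = 4

v_p(x) = 1 (factor: 6 = 3^1 · 2); v_p(y) = 3 (factor: 378 = 3^3 · 14). Additivity: v_p(xy) = v_p(x) + v_p(y) = 1 + 3 = 4. (Direct check: xy = 2268 = 3^4 · (28).)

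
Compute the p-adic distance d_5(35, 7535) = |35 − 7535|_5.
d_5(35, 7535) = 1/625

Step 1 — x − y = 35 − 7535 = -7500. Step 2 — v_5(-7500) = 4 (factor: -7500 = −(5^4 · 12); the sign does not affect v_p). Step 3 — |x − y|_5 = 5^{-4} = 1/625.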